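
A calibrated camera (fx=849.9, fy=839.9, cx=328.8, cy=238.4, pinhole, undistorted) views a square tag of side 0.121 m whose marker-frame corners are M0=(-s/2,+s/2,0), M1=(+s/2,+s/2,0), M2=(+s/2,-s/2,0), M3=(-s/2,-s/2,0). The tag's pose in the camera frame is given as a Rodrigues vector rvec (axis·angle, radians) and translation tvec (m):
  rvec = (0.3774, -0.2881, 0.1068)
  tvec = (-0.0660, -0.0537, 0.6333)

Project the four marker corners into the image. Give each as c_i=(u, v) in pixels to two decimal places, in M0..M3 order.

c0=(151.00, 237.41) c1=(306.38, 244.92) c2=(330.33, 96.26) c3=(165.40, 79.24)

Intrinsics K: fx=849.9, fy=839.9, cx=328.8, cy=238.4
Marker side s = 0.121 m; corners in marker frame (Z=0):
  M0 = (-0.0605, +0.0605, 0)
  M1 = (+0.0605, +0.0605, 0)
  M2 = (+0.0605, -0.0605, 0)
  M3 = (-0.0605, -0.0605, 0)
rvec = (0.3774, -0.2881, 0.1068), |rvec| = θ = 0.48666 rad = 27.884°
Rodrigues: sinθ=0.46768, 1−cosθ=0.11610; R = I + sinθ·[k]× + (1−cosθ)·[k]×²:
    [+0.95372 -0.15593 -0.25710]
    [+0.04933 +0.92459 -0.37776]
    [+0.29662 +0.34759 +0.88949]
t = (-0.0660, -0.0537, 0.6333) m
M0: Pc = R·M0+t = (-0.13313, -0.00075, +0.63638); u = 849.9·(-0.13313)/0.63638 + 328.8 = 150.9975, v = 839.9·(-0.00075)/0.63638 + 238.4 = 237.4139
M1: Pc = R·M1+t = (-0.01773, +0.00522, +0.67228); u = 849.9·(-0.01773)/0.67228 + 328.8 = 306.3805, v = 839.9·(+0.00522)/0.67228 + 238.4 = 244.9244
M2: Pc = R·M2+t = (+0.00113, -0.10665, +0.63022); u = 849.9·(+0.00113)/0.63022 + 328.8 = 330.3294, v = 839.9·(-0.10665)/0.63022 + 238.4 = 96.2619
M3: Pc = R·M3+t = (-0.11427, -0.11262, +0.59432); u = 849.9·(-0.11427)/0.59432 + 328.8 = 165.3966, v = 839.9·(-0.11262)/0.59432 + 238.4 = 79.2422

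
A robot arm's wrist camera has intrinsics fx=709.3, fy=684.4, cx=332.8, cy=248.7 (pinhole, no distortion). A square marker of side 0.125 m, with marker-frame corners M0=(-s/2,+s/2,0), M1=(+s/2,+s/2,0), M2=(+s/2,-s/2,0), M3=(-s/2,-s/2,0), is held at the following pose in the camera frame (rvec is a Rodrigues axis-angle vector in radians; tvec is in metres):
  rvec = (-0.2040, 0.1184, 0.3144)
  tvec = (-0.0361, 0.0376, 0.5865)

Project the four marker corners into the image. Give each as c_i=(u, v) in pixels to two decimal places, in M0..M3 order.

Intrinsics K: fx=709.3, fy=684.4, cx=332.8, cy=248.7
Marker side s = 0.125 m; corners in marker frame (Z=0):
  M0 = (-0.0625, +0.0625, 0)
  M1 = (+0.0625, +0.0625, 0)
  M2 = (+0.0625, -0.0625, 0)
  M3 = (-0.0625, -0.0625, 0)
rvec = (-0.2040, 0.1184, 0.3144), |rvec| = θ = 0.39304 rad = 22.520°
Rodrigues: sinθ=0.38300, 1−cosθ=0.07625; R = I + sinθ·[k]× + (1−cosθ)·[k]×²:
    [+0.94429 -0.31829 +0.08372]
    [+0.29445 +0.93067 +0.21716]
    [-0.14703 -0.18041 +0.97254]
t = (-0.0361, 0.0376, 0.5865) m
M0: Pc = R·M0+t = (-0.11501, +0.07736, +0.58441); u = 709.3·(-0.11501)/0.58441 + 332.8 = 193.2115, v = 684.4·(+0.07736)/0.58441 + 248.7 = 339.3000
M1: Pc = R·M1+t = (+0.00303, +0.11417, +0.56603); u = 709.3·(+0.00303)/0.56603 + 332.8 = 336.5907, v = 684.4·(+0.11417)/0.56603 + 248.7 = 386.7440
M2: Pc = R·M2+t = (+0.04281, -0.00216, +0.58859); u = 709.3·(+0.04281)/0.58859 + 332.8 = 384.3914, v = 684.4·(-0.00216)/0.58859 + 248.7 = 246.1838
M3: Pc = R·M3+t = (-0.07523, -0.03897, +0.60697); u = 709.3·(-0.07523)/0.60697 + 332.8 = 244.8920, v = 684.4·(-0.03897)/0.60697 + 248.7 = 204.7588

c0=(193.21, 339.30) c1=(336.59, 386.74) c2=(384.39, 246.18) c3=(244.89, 204.76)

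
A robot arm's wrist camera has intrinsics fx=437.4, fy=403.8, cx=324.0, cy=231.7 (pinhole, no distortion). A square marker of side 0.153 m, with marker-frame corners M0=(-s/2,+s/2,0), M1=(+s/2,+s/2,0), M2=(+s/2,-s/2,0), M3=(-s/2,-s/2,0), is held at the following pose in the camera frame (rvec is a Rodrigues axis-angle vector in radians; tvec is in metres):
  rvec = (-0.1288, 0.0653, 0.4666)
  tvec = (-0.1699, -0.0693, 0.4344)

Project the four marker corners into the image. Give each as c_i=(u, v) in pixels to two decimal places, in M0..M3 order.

c0=(48.63, 198.55) c1=(181.69, 262.91) c2=(256.62, 136.20) c3=(126.13, 78.19)

Intrinsics K: fx=437.4, fy=403.8, cx=324.0, cy=231.7
Marker side s = 0.153 m; corners in marker frame (Z=0):
  M0 = (-0.0765, +0.0765, 0)
  M1 = (+0.0765, +0.0765, 0)
  M2 = (+0.0765, -0.0765, 0)
  M3 = (-0.0765, -0.0765, 0)
rvec = (-0.1288, 0.0653, 0.4666), |rvec| = θ = 0.48844 rad = 27.985°
Rodrigues: sinθ=0.46924, 1−cosθ=0.11693; R = I + sinθ·[k]× + (1−cosθ)·[k]×²:
    [+0.89120 -0.45239 +0.03328]
    [+0.44414 +0.88516 +0.13867]
    [-0.09219 -0.10881 +0.98978]
t = (-0.1699, -0.0693, 0.4344) m
M0: Pc = R·M0+t = (-0.27268, -0.03556, +0.43313); u = 437.4·(-0.27268)/0.43313 + 324.0 = 48.6265, v = 403.8·(-0.03556)/0.43313 + 231.7 = 198.5456
M1: Pc = R·M1+t = (-0.13633, +0.03239, +0.41902); u = 437.4·(-0.13633)/0.41902 + 324.0 = 181.6902, v = 403.8·(+0.03239)/0.41902 + 231.7 = 262.9148
M2: Pc = R·M2+t = (-0.06712, -0.10304, +0.43567); u = 437.4·(-0.06712)/0.43567 + 324.0 = 256.6182, v = 403.8·(-0.10304)/0.43567 + 231.7 = 136.2001
M3: Pc = R·M3+t = (-0.20347, -0.17099, +0.44978); u = 437.4·(-0.20347)/0.44978 + 324.0 = 126.1298, v = 403.8·(-0.17099)/0.44978 + 231.7 = 78.1871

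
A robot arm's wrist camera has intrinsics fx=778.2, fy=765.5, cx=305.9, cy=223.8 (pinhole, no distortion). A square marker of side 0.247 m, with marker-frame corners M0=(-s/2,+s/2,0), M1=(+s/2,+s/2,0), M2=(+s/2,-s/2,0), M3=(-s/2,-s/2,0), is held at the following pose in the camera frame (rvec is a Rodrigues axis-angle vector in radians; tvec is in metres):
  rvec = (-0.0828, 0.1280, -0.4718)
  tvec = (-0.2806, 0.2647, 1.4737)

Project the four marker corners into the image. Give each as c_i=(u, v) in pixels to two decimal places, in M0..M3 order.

Intrinsics K: fx=778.2, fy=765.5, cx=305.9, cy=223.8
Marker side s = 0.247 m; corners in marker frame (Z=0):
  M0 = (-0.1235, +0.1235, 0)
  M1 = (+0.1235, +0.1235, 0)
  M2 = (+0.1235, -0.1235, 0)
  M3 = (-0.1235, -0.1235, 0)
rvec = (-0.0828, 0.1280, -0.4718), |rvec| = θ = 0.49582 rad = 28.408°
Rodrigues: sinθ=0.47575, 1−cosθ=0.12042; R = I + sinθ·[k]× + (1−cosθ)·[k]×²:
    [+0.88294 +0.44751 +0.14196]
    [-0.45790 +0.88761 +0.04987]
    [-0.10368 -0.10903 +0.98862]
t = (-0.2806, 0.2647, 1.4737) m
M0: Pc = R·M0+t = (-0.33437, +0.43087, +1.47304); u = 778.2·(-0.33437)/1.47304 + 305.9 = 129.2513, v = 765.5·(+0.43087)/1.47304 + 223.8 = 447.7116
M1: Pc = R·M1+t = (-0.11629, +0.31777, +1.44743); u = 778.2·(-0.11629)/1.44743 + 305.9 = 243.3780, v = 765.5·(+0.31777)/1.44743 + 223.8 = 391.8580
M2: Pc = R·M2+t = (-0.22683, +0.09853, +1.47436); u = 778.2·(-0.22683)/1.47436 + 305.9 = 186.1767, v = 765.5·(+0.09853)/1.47436 + 223.8 = 274.9578
M3: Pc = R·M3+t = (-0.44491, +0.21163, +1.49997); u = 778.2·(-0.44491)/1.49997 + 305.9 = 75.0757, v = 765.5·(+0.21163)/1.49997 + 223.8 = 331.8045

c0=(129.25, 447.71) c1=(243.38, 391.86) c2=(186.18, 274.96) c3=(75.08, 331.80)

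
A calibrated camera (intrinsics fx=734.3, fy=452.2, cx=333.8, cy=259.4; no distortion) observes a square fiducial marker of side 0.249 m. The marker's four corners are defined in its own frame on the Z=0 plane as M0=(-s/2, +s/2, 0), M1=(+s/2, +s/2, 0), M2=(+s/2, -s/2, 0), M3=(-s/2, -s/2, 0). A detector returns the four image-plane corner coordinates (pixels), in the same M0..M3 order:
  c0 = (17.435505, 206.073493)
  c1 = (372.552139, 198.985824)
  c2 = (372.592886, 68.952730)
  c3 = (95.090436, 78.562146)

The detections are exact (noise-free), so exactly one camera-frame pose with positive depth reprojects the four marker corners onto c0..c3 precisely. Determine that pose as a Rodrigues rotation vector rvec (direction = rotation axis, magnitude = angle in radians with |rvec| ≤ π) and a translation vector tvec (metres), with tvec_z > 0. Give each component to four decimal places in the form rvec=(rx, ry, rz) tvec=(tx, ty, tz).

Intrinsics K: fx=734.3, fy=452.2, cx=333.8, cy=259.4
Marker side s = 0.249 m; corners in marker frame (Z=0):
  M0 = (-0.1245, +0.1245, 0)
  M1 = (+0.1245, +0.1245, 0)
  M2 = (+0.1245, -0.1245, 0)
  M3 = (-0.1245, -0.1245, 0)
Detected image corners:
  c0 = (17.435505, 206.073493) px
  c1 = (372.552139, 198.985824) px
  c2 = (372.592886, 68.952730) px
  c3 = (95.090436, 78.562146) px
Planar DLT: solve 8×8 A·h = b for H (H[2,2]=1):
  H  [+1220.04885 -373.88237 +214.01441]
  H  [-54.00891 +378.49730 +130.17742]
  H  [-0.14368 -1.00308 +1.00000]
B = K⁻¹H; ‖b₁‖=1.733189, ‖b₂‖=1.733189; λ = 2/(‖b₁‖+‖b₂‖) = 0.576971, sign → tz>0 ⇒ λ=+0.576971
r₁ = λ·B[:,0] = (+0.99633,-0.02136,-0.08290); r₂ = λ·B[:,1] = (-0.03069,+0.81493,-0.57875)
r₃ = r₁×r₂ = (+0.07992,+0.57917,+0.81128); SVD([r₁ r₂ r₃]) → R = UVᵀ:
  R  [+0.99633 -0.03069 +0.07992]
  R  [-0.02136 +0.81493 +0.57917]
  R  [-0.08290 -0.57875 +0.81128]
t = (-0.09412, -0.16488, +0.57697) m
tr R = 2.622536; θ = arccos((tr R − 1)/2) = 0.624479 rad = 35.780°
axis k = ((R−Rᵀ)₃₂, (R−Rᵀ)₁₃, (R−Rᵀ)₂₁) / (2 sinθ) = (-0.990227, +0.139236, +0.007977)
rvec = θ·k = (-0.618376, +0.086950, +0.004982)

rvec=(-0.6184, 0.0869, 0.0050) tvec=(-0.0941, -0.1649, 0.5770)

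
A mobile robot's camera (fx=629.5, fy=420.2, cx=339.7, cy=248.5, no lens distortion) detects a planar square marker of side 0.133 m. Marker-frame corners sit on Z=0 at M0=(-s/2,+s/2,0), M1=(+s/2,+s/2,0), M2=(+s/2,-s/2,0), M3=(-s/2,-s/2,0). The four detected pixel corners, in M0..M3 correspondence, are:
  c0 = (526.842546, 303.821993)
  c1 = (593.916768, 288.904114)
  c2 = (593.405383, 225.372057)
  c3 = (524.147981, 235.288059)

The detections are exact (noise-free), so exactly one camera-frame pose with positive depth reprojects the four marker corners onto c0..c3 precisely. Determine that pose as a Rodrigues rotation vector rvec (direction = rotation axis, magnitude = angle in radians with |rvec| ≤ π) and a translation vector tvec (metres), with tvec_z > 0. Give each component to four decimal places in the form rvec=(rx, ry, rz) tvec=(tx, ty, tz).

rvec=(0.1611, -0.5452, -0.1305) tvec=(0.2898, 0.0296, 0.8244)

Intrinsics K: fx=629.5, fy=420.2, cx=339.7, cy=248.5
Marker side s = 0.133 m; corners in marker frame (Z=0):
  M0 = (-0.0665, +0.0665, 0)
  M1 = (+0.0665, +0.0665, 0)
  M2 = (+0.0665, -0.0665, 0)
  M3 = (-0.0665, -0.0665, 0)
Detected image corners:
  c0 = (526.842546, 303.821993) px
  c1 = (593.916768, 288.904114) px
  c2 = (593.405383, 225.372057) px
  c3 = (524.147981, 235.288059) px
Planar DLT: solve 8×8 A·h = b for H (H[2,2]=1):
  H  [+854.92480 +138.41465 +560.97759]
  H  [+67.55352 +555.34859 +263.59095]
  H  [+0.61211 +0.22641 +1.00000]
B = K⁻¹H; ‖b₁‖=1.213060, ‖b₂‖=1.213060; λ = 2/(‖b₁‖+‖b₂‖) = 0.824362, sign → tz>0 ⇒ λ=+0.824362
r₁ = λ·B[:,0] = (+0.84727,-0.16588,+0.50460); r₂ = λ·B[:,1] = (+0.08054,+0.97912,+0.18665)
r₃ = r₁×r₂ = (-0.52503,-0.11750,+0.84294); SVD([r₁ r₂ r₃]) → R = UVᵀ:
  R  [+0.84727 +0.08054 -0.52503]
  R  [-0.16588 +0.97912 -0.11750]
  R  [+0.50460 +0.18665 +0.84294]
t = (+0.28977, +0.02961, +0.82436) m
tr R = 2.669323; θ = arccos((tr R − 1)/2) = 0.583278 rad = 33.419°
axis k = ((R−Rᵀ)₃₂, (R−Rᵀ)₁₃, (R−Rᵀ)₂₁) / (2 sinθ) = (+0.276114, -0.934727, -0.223712)
rvec = θ·k = (+0.161051, -0.545206, -0.130486)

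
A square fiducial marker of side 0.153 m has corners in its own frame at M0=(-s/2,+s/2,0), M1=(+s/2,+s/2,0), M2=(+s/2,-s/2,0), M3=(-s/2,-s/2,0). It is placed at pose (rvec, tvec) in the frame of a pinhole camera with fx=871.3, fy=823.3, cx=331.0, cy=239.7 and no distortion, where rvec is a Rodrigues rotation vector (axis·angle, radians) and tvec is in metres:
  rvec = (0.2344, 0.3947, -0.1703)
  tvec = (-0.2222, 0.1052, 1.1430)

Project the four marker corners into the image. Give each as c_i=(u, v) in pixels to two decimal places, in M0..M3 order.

Intrinsics K: fx=871.3, fy=823.3, cx=331.0, cy=239.7
Marker side s = 0.153 m; corners in marker frame (Z=0):
  M0 = (-0.0765, +0.0765, 0)
  M1 = (+0.0765, +0.0765, 0)
  M2 = (+0.0765, -0.0765, 0)
  M3 = (-0.0765, -0.0765, 0)
rvec = (0.2344, 0.3947, -0.1703), |rvec| = θ = 0.48963 rad = 28.053°
Rodrigues: sinθ=0.47030, 1−cosθ=0.11749; R = I + sinθ·[k]× + (1−cosθ)·[k]×²:
    [+0.90944 +0.20892 +0.35955]
    [-0.11823 +0.95886 -0.25809]
    [-0.39868 +0.19220 +0.89672]
t = (-0.2222, 0.1052, 1.1430) m
M0: Pc = R·M0+t = (-0.27579, +0.18760, +1.18820); u = 871.3·(-0.27579)/1.18820 + 331.0 = 128.7656, v = 823.3·(+0.18760)/1.18820 + 239.7 = 369.6855
M1: Pc = R·M1+t = (-0.13665, +0.16951, +1.12720); u = 871.3·(-0.13665)/1.12720 + 331.0 = 225.3763, v = 823.3·(+0.16951)/1.12720 + 239.7 = 363.5070
M2: Pc = R·M2+t = (-0.16861, +0.02280, +1.09780); u = 871.3·(-0.16861)/1.09780 + 331.0 = 197.1772, v = 823.3·(+0.02280)/1.09780 + 239.7 = 256.8007
M3: Pc = R·M3+t = (-0.30775, +0.04089, +1.15880); u = 871.3·(-0.30775)/1.15880 + 331.0 = 99.5992, v = 823.3·(+0.04089)/1.15880 + 239.7 = 268.7531

c0=(128.77, 369.69) c1=(225.38, 363.51) c2=(197.18, 256.80) c3=(99.60, 268.75)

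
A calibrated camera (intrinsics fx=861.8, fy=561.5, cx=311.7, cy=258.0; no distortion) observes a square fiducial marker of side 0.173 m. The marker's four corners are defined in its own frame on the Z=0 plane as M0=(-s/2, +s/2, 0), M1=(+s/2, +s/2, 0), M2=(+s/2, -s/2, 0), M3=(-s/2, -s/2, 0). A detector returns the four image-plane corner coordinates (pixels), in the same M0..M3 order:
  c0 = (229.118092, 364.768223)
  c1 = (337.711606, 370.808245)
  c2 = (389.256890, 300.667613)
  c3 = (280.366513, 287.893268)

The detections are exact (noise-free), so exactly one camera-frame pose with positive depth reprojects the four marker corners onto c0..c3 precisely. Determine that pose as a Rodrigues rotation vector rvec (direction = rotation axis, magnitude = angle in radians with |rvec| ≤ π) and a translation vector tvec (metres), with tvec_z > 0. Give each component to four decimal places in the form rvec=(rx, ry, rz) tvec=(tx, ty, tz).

rvec=(0.3960, -0.5451, 0.3102) tvec=(-0.0010, 0.1471, 1.1159)

Intrinsics K: fx=861.8, fy=561.5, cx=311.7, cy=258.0
Marker side s = 0.173 m; corners in marker frame (Z=0):
  M0 = (-0.0865, +0.0865, 0)
  M1 = (+0.0865, +0.0865, 0)
  M2 = (+0.0865, -0.0865, 0)
  M3 = (-0.0865, -0.0865, 0)
Detected image corners:
  c0 = (229.118092, 364.768223) px
  c1 = (337.711606, 370.808245) px
  c2 = (389.256890, 300.667613) px
  c3 = (280.366513, 287.893268) px
Planar DLT: solve 8×8 A·h = b for H (H[2,2]=1):
  H  [+782.31598 -219.57207 +310.89510]
  H  [+218.62745 +507.11952 +332.03439]
  H  [+0.49745 +0.25090 +1.00000]
B = K⁻¹H; ‖b₁‖=0.896145, ‖b₂‖=0.896145; λ = 2/(‖b₁‖+‖b₂‖) = 1.115891, sign → tz>0 ⇒ λ=+1.115891
r₁ = λ·B[:,0] = (+0.81220,+0.17943,+0.55510); r₂ = λ·B[:,1] = (-0.38557,+0.87917,+0.27998)
r₃ = r₁×r₂ = (-0.43779,-0.44143,+0.78325); SVD([r₁ r₂ r₃]) → R = UVᵀ:
  R  [+0.81220 -0.38557 -0.43779]
  R  [+0.17943 +0.87917 -0.44143]
  R  [+0.55510 +0.27998 +0.78325]
t = (-0.00104, +0.14713, +1.11589) m
tr R = 2.474622; θ = arccos((tr R − 1)/2) = 0.741715 rad = 42.497°
axis k = ((R−Rᵀ)₃₂, (R−Rᵀ)₁₃, (R−Rᵀ)₂₁) / (2 sinθ) = (+0.533937, -0.734874, +0.418176)
rvec = θ·k = (+0.396029, -0.545067, +0.310168)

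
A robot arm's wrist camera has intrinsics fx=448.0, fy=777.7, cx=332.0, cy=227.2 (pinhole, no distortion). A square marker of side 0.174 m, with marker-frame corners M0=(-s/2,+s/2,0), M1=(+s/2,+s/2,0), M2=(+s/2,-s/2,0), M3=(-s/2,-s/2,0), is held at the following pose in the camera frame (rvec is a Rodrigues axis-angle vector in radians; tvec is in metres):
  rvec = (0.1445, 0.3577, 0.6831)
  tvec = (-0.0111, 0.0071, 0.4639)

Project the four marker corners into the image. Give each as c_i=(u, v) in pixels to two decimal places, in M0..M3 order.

c0=(222.11, 255.15) c1=(331.95, 445.68) c2=(441.95, 219.57) c3=(310.72, 34.77)

Intrinsics K: fx=448.0, fy=777.7, cx=332.0, cy=227.2
Marker side s = 0.174 m; corners in marker frame (Z=0):
  M0 = (-0.0870, +0.0870, 0)
  M1 = (+0.0870, +0.0870, 0)
  M2 = (+0.0870, -0.0870, 0)
  M3 = (-0.0870, -0.0870, 0)
rvec = (0.1445, 0.3577, 0.6831), |rvec| = θ = 0.78451 rad = 44.949°
Rodrigues: sinθ=0.70648, 1−cosθ=0.29227; R = I + sinθ·[k]× + (1−cosθ)·[k]×²:
    [+0.71765 -0.59061 +0.36900]
    [+0.63970 +0.76849 -0.01409]
    [-0.27525 +0.24616 +0.92932]
t = (-0.0111, 0.0071, 0.4639) m
M0: Pc = R·M0+t = (-0.12492, +0.01831, +0.50926); u = 448.0·(-0.12492)/0.50926 + 332.0 = 222.1086, v = 777.7·(+0.01831)/0.50926 + 227.2 = 255.1539
M1: Pc = R·M1+t = (-0.00005, +0.12961, +0.46137); u = 448.0·(-0.00005)/0.46137 + 332.0 = 331.9539, v = 777.7·(+0.12961)/0.46137 + 227.2 = 445.6801
M2: Pc = R·M2+t = (+0.10272, -0.00411, +0.41854); u = 448.0·(+0.10272)/0.41854 + 332.0 = 441.9494, v = 777.7·(-0.00411)/0.41854 + 227.2 = 219.5721
M3: Pc = R·M3+t = (-0.02215, -0.11541, +0.46643); u = 448.0·(-0.02215)/0.46643 + 332.0 = 310.7228, v = 777.7·(-0.11541)/0.46643 + 227.2 = 34.7668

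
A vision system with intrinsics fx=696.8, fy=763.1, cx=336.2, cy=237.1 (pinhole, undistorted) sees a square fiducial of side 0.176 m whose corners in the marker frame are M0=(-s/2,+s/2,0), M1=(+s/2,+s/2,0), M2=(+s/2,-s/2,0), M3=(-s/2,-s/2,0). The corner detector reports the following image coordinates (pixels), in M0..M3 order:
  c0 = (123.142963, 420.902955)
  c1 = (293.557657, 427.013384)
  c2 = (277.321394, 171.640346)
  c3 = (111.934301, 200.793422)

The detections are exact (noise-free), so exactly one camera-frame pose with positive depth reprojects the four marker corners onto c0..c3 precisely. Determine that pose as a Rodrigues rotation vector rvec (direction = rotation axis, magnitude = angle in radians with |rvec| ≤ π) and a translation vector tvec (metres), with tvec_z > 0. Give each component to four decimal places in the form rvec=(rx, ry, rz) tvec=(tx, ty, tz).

rvec=(-0.0375, 0.5055, -0.0869) tvec=(-0.1151, 0.0502, 0.5685)

Intrinsics K: fx=696.8, fy=763.1, cx=336.2, cy=237.1
Marker side s = 0.176 m; corners in marker frame (Z=0):
  M0 = (-0.0880, +0.0880, 0)
  M1 = (+0.0880, +0.0880, 0)
  M2 = (+0.0880, -0.0880, 0)
  M3 = (-0.0880, -0.0880, 0)
Detected image corners:
  c0 = (123.142963, 420.902955) px
  c1 = (293.557657, 427.013384) px
  c2 = (277.321394, 171.640346) px
  c3 = (111.934301, 200.793422) px
Planar DLT: solve 8×8 A·h = b for H (H[2,2]=1):
  H  [+783.06215 +56.58153 +195.16601]
  H  [-324.96049 +1312.55970 +304.46221]
  H  [-0.84766 -0.10086 +1.00000]
B = K⁻¹H; ‖b₁‖=1.759075, ‖b₂‖=1.759075; λ = 2/(‖b₁‖+‖b₂‖) = 0.568481, sign → tz>0 ⇒ λ=+0.568481
r₁ = λ·B[:,0] = (+0.87136,-0.09236,-0.48188); r₂ = λ·B[:,1] = (+0.07383,+0.99562,-0.05734)
r₃ = r₁×r₂ = (+0.48506,+0.01438,+0.87436); SVD([r₁ r₂ r₃]) → R = UVᵀ:
  R  [+0.87136 +0.07383 +0.48506]
  R  [-0.09236 +0.99562 +0.01438]
  R  [-0.48188 -0.05734 +0.87436]
t = (-0.11506, +0.05018, +0.56848) m
tr R = 2.741341; θ = arccos((tr R − 1)/2) = 0.514232 rad = 29.463°
axis k = ((R−Rᵀ)₃₂, (R−Rᵀ)₁₃, (R−Rᵀ)₂₁) / (2 sinθ) = (-0.072906, +0.982927, -0.168935)
rvec = θ·k = (-0.037491, +0.505453, -0.086872)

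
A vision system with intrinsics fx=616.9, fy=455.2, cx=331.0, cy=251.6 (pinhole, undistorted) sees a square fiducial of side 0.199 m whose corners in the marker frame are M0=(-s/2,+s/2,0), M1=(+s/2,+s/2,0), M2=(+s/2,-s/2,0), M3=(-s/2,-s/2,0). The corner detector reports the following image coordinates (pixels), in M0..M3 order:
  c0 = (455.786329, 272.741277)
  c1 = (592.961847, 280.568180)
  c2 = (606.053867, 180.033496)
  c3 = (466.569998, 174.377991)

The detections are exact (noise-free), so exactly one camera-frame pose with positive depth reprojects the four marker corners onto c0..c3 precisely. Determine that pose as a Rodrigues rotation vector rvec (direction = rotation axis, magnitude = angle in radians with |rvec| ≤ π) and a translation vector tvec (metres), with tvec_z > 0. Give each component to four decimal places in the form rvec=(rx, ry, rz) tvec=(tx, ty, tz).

Intrinsics K: fx=616.9, fy=455.2, cx=331.0, cy=251.6
Marker side s = 0.199 m; corners in marker frame (Z=0):
  M0 = (-0.0995, +0.0995, 0)
  M1 = (+0.0995, +0.0995, 0)
  M2 = (+0.0995, -0.0995, 0)
  M3 = (-0.0995, -0.0995, 0)
Detected image corners:
  c0 = (455.786329, 272.741277) px
  c1 = (592.961847, 280.568180) px
  c2 = (606.053867, 180.033496) px
  c3 = (466.569998, 174.377991) px
Planar DLT: solve 8×8 A·h = b for H (H[2,2]=1):
  H  [+634.23352 -20.70176 +529.50951]
  H  [+7.87914 +516.46385 +227.25765]
  H  [-0.11473 +0.07395 +1.00000]
B = K⁻¹H; ‖b₁‖=1.098652, ‖b₂‖=1.098652; λ = 2/(‖b₁‖+‖b₂‖) = 0.910207, sign → tz>0 ⇒ λ=+0.910207
r₁ = λ·B[:,0] = (+0.99181,+0.07348,-0.10443); r₂ = λ·B[:,1] = (-0.06666,+0.99550,+0.06731)
r₃ = r₁×r₂ = (+0.10891,-0.05980,+0.99225); SVD([r₁ r₂ r₃]) → R = UVᵀ:
  R  [+0.99181 -0.06666 +0.10891]
  R  [+0.07348 +0.99550 -0.05980]
  R  [-0.10443 +0.06731 +0.99225]
t = (+0.29289, -0.04867, +0.91021) m
tr R = 2.979568; θ = arccos((tr R − 1)/2) = 0.143062 rad = 8.197°
axis k = ((R−Rᵀ)₃₂, (R−Rᵀ)₁₃, (R−Rᵀ)₂₁) / (2 sinθ) = (+0.445784, +0.748163, +0.491456)
rvec = θ·k = (+0.063775, +0.107034, +0.070309)

rvec=(0.0638, 0.1070, 0.0703) tvec=(0.2929, -0.0487, 0.9102)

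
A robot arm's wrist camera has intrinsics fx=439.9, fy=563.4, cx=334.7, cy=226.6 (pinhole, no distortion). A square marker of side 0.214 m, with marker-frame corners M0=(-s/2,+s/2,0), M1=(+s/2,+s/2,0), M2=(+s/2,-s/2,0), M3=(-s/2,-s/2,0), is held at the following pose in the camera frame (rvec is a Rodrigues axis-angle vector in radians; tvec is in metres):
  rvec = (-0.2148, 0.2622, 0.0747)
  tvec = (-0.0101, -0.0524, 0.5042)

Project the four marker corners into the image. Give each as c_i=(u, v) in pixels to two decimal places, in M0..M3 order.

Intrinsics K: fx=439.9, fy=563.4, cx=334.7, cy=226.6
Marker side s = 0.214 m; corners in marker frame (Z=0):
  M0 = (-0.1070, +0.1070, 0)
  M1 = (+0.1070, +0.1070, 0)
  M2 = (+0.1070, -0.1070, 0)
  M3 = (-0.1070, -0.1070, 0)
rvec = (-0.2148, 0.2622, 0.0747), |rvec| = θ = 0.34708 rad = 19.887°
Rodrigues: sinθ=0.34016, 1−cosθ=0.05963; R = I + sinθ·[k]× + (1−cosθ)·[k]×²:
    [+0.96321 -0.10109 +0.24902]
    [+0.04533 +0.97440 +0.22021]
    [-0.26491 -0.20082 +0.94313]
t = (-0.0101, -0.0524, 0.5042) m
M0: Pc = R·M0+t = (-0.12398, +0.04701, +0.51106); u = 439.9·(-0.12398)/0.51106 + 334.7 = 227.9829, v = 563.4·(+0.04701)/0.51106 + 226.6 = 278.4251
M1: Pc = R·M1+t = (+0.08215, +0.05671, +0.45437); u = 439.9·(+0.08215)/0.45437 + 334.7 = 414.2312, v = 563.4·(+0.05671)/0.45437 + 226.6 = 296.9198
M2: Pc = R·M2+t = (+0.10378, -0.15181, +0.49734); u = 439.9·(+0.10378)/0.49734 + 334.7 = 426.4932, v = 563.4·(-0.15181)/0.49734 + 226.6 = 54.6260
M3: Pc = R·M3+t = (-0.10235, -0.16151, +0.55403); u = 439.9·(-0.10235)/0.55403 + 334.7 = 253.4371, v = 563.4·(-0.16151)/0.55403 + 226.6 = 62.3582

c0=(227.98, 278.43) c1=(414.23, 296.92) c2=(426.49, 54.63) c3=(253.44, 62.36)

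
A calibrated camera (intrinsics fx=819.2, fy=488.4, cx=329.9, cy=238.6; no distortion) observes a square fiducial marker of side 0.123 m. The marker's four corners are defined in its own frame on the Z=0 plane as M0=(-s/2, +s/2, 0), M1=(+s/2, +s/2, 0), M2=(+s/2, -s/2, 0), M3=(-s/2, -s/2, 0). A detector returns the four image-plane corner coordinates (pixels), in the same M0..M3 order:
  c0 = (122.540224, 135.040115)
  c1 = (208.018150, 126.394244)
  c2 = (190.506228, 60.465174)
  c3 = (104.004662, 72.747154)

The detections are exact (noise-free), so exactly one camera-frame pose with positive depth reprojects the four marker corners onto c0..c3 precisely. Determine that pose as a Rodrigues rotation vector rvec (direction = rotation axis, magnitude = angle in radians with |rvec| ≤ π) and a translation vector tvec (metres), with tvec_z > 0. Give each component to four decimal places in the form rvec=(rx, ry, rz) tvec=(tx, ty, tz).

Intrinsics K: fx=819.2, fy=488.4, cx=329.9, cy=238.6
Marker side s = 0.123 m; corners in marker frame (Z=0):
  M0 = (-0.0615, +0.0615, 0)
  M1 = (+0.0615, +0.0615, 0)
  M2 = (+0.0615, -0.0615, 0)
  M3 = (-0.0615, -0.0615, 0)
Detected image corners:
  c0 = (122.540224, 135.040115) px
  c1 = (208.018150, 126.394244) px
  c2 = (190.506228, 60.465174) px
  c3 = (104.004662, 72.747154) px
Planar DLT: solve 8×8 A·h = b for H (H[2,2]=1):
  H  [+631.77056 +175.87178 +155.23245]
  H  [-127.38405 +539.28932 +99.16894]
  H  [-0.43058 +0.18703 +1.00000]
B = K⁻¹H; ‖b₁‖=1.039335, ‖b₂‖=1.039335; λ = 2/(‖b₁‖+‖b₂‖) = 0.962154, sign → tz>0 ⇒ λ=+0.962154
r₁ = λ·B[:,0] = (+0.90885,-0.04856,-0.41428); r₂ = λ·B[:,1] = (+0.13409,+0.97449,+0.17995)
r₃ = r₁×r₂ = (+0.39498,-0.21910,+0.89218); SVD([r₁ r₂ r₃]) → R = UVᵀ:
  R  [+0.90885 +0.13409 +0.39498]
  R  [-0.04856 +0.97449 -0.21910]
  R  [-0.41428 +0.17995 +0.89218]
t = (-0.20515, -0.27468, +0.96215) m
tr R = 2.775526; θ = arccos((tr R − 1)/2) = 0.478334 rad = 27.407°
axis k = ((R−Rᵀ)₃₂, (R−Rᵀ)₁₃, (R−Rᵀ)₂₁) / (2 sinθ) = (+0.433475, +0.879054, -0.198403)
rvec = θ·k = (+0.207346, +0.420481, -0.094903)

rvec=(0.2073, 0.4205, -0.0949) tvec=(-0.2051, -0.2747, 0.9622)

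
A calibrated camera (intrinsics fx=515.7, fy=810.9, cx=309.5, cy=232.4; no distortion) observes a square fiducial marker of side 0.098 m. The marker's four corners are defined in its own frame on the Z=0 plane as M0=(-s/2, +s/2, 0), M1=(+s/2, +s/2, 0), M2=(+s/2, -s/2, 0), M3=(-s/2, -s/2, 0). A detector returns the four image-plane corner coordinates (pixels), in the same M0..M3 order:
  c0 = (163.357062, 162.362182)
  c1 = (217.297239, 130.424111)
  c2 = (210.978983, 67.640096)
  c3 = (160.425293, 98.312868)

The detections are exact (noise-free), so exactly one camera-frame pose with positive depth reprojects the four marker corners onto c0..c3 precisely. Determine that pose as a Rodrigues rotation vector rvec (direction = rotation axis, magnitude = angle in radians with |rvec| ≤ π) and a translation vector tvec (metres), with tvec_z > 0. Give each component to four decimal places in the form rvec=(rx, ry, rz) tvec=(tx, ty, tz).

Intrinsics K: fx=515.7, fy=810.9, cx=309.5, cy=232.4
Marker side s = 0.098 m; corners in marker frame (Z=0):
  M0 = (-0.0490, +0.0490, 0)
  M1 = (+0.0490, +0.0490, 0)
  M2 = (+0.0490, -0.0490, 0)
  M3 = (-0.0490, -0.0490, 0)
Detected image corners:
  c0 = (163.357062, 162.362182) px
  c1 = (217.297239, 130.424111) px
  c2 = (210.978983, 67.640096) px
  c3 = (160.425293, 98.312868) px
Planar DLT: solve 8×8 A·h = b for H (H[2,2]=1):
  H  [+510.44073 -75.29821 +187.79015]
  H  [-332.74214 +572.48932 +113.76371]
  H  [-0.11776 -0.65097 +1.00000]
B = K⁻¹H; ‖b₁‖=1.131500, ‖b₂‖=1.131500; λ = 2/(‖b₁‖+‖b₂‖) = 0.883783, sign → tz>0 ⇒ λ=+0.883783
r₁ = λ·B[:,0] = (+0.93723,-0.33282,-0.10407); r₂ = λ·B[:,1] = (+0.21624,+0.78883,-0.57532)
r₃ = r₁×r₂ = (+0.27357,+0.51670,+0.81128); SVD([r₁ r₂ r₃]) → R = UVᵀ:
  R  [+0.93723 +0.21624 +0.27357]
  R  [-0.33282 +0.78883 +0.51670]
  R  [-0.10407 -0.57532 +0.81128]
t = (-0.20858, -0.12930, +0.88378) m
tr R = 2.537338; θ = arccos((tr R − 1)/2) = 0.694039 rad = 39.765°
axis k = ((R−Rᵀ)₃₂, (R−Rᵀ)₁₃, (R−Rᵀ)₂₁) / (2 sinθ) = (-0.853612, +0.295199, -0.429190)
rvec = θ·k = (-0.592440, +0.204879, -0.297875)

rvec=(-0.5924, 0.2049, -0.2979) tvec=(-0.2086, -0.1293, 0.8838)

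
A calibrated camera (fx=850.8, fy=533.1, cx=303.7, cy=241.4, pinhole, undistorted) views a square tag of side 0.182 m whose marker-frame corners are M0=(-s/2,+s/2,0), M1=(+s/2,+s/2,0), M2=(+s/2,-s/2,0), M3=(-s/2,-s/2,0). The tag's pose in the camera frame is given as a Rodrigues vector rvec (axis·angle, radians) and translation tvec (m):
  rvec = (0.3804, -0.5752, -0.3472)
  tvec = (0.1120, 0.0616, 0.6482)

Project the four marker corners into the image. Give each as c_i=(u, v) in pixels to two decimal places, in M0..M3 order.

Intrinsics K: fx=850.8, fy=533.1, cx=303.7, cy=241.4
Marker side s = 0.182 m; corners in marker frame (Z=0):
  M0 = (-0.0910, +0.0910, 0)
  M1 = (+0.0910, +0.0910, 0)
  M2 = (+0.0910, -0.0910, 0)
  M3 = (-0.0910, -0.0910, 0)
rvec = (0.3804, -0.5752, -0.3472), |rvec| = θ = 0.77208 rad = 44.237°
Rodrigues: sinθ=0.69763, 1−cosθ=0.28354; R = I + sinθ·[k]× + (1−cosθ)·[k]×²:
    [+0.78529 +0.20964 -0.58255]
    [-0.41779 +0.87383 -0.24873]
    [+0.45691 +0.43871 +0.77380]
t = (0.1120, 0.0616, 0.6482) m
M0: Pc = R·M0+t = (+0.05962, +0.17914, +0.64654); u = 850.8·(+0.05962)/0.64654 + 303.7 = 382.1502, v = 533.1·(+0.17914)/0.64654 + 241.4 = 389.1062
M1: Pc = R·M1+t = (+0.20254, +0.10310, +0.72970); u = 850.8·(+0.20254)/0.72970 + 303.7 = 539.8516, v = 533.1·(+0.10310)/0.72970 + 241.4 = 316.7217
M2: Pc = R·M2+t = (+0.16438, -0.05594, +0.64986); u = 850.8·(+0.16438)/0.64986 + 303.7 = 518.9133, v = 533.1·(-0.05594)/0.64986 + 241.4 = 195.5121
M3: Pc = R·M3+t = (+0.02146, +0.02010, +0.56670); u = 850.8·(+0.02146)/0.56670 + 303.7 = 335.9200, v = 533.1·(+0.02010)/0.56670 + 241.4 = 260.3088

c0=(382.15, 389.11) c1=(539.85, 316.72) c2=(518.91, 195.51) c3=(335.92, 260.31)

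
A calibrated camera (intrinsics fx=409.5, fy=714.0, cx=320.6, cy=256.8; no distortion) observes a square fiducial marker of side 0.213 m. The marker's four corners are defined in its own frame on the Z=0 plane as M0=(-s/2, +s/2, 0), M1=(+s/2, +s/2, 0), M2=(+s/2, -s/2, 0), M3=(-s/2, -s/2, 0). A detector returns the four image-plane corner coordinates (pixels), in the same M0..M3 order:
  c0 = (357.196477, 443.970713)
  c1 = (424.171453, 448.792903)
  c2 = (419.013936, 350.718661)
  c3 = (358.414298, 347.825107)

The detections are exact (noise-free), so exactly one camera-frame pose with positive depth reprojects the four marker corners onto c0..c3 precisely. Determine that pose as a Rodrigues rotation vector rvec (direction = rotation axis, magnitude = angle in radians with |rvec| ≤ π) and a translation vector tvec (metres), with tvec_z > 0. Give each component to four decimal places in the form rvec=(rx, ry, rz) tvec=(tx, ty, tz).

Intrinsics K: fx=409.5, fy=714.0, cx=320.6, cy=256.8
Marker side s = 0.213 m; corners in marker frame (Z=0):
  M0 = (-0.1065, +0.1065, 0)
  M1 = (+0.1065, +0.1065, 0)
  M2 = (+0.1065, -0.1065, 0)
  M3 = (-0.1065, -0.1065, 0)
Detected image corners:
  c0 = (357.196477, 443.970713) px
  c1 = (424.171453, 448.792903) px
  c2 = (419.013936, 350.718661) px
  c3 = (358.414298, 347.825107) px
Planar DLT: solve 8×8 A·h = b for H (H[2,2]=1):
  H  [+269.61952 -172.83204 +389.39636]
  H  [-11.82733 +270.12292 +395.39697]
  H  [-0.07469 -0.46693 +1.00000]
B = K⁻¹H; ‖b₁‖=0.720842, ‖b₂‖=0.720842; λ = 2/(‖b₁‖+‖b₂‖) = 1.387267, sign → tz>0 ⇒ λ=+1.387267
r₁ = λ·B[:,0] = (+0.99451,+0.01429,-0.10362); r₂ = λ·B[:,1] = (-0.07838,+0.75781,-0.64775)
r₃ = r₁×r₂ = (+0.06927,+0.65232,+0.75477); SVD([r₁ r₂ r₃]) → R = UVᵀ:
  R  [+0.99451 -0.07838 +0.06927]
  R  [+0.01429 +0.75781 +0.65232]
  R  [-0.10362 -0.64775 +0.75477]
t = (+0.23306, +0.26929, +1.38727) m
tr R = 2.507095; θ = arccos((tr R − 1)/2) = 0.717355 rad = 41.101°
axis k = ((R−Rᵀ)₃₂, (R−Rᵀ)₁₃, (R−Rᵀ)₂₁) / (2 sinθ) = (-0.988809, +0.131492, +0.070477)
rvec = θ·k = (-0.709327, +0.094326, +0.050557)

rvec=(-0.7093, 0.0943, 0.0506) tvec=(0.2331, 0.2693, 1.3873)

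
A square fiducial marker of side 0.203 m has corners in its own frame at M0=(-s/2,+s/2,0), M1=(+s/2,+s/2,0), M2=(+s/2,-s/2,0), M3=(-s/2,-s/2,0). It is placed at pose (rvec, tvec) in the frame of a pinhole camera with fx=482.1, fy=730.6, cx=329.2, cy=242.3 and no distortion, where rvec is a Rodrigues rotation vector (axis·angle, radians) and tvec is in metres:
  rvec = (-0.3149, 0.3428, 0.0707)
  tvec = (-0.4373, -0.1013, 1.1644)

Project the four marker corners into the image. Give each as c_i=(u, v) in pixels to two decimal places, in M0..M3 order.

c0=(104.53, 238.22) c1=(173.99, 240.01) c2=(192.14, 118.74) c3=(125.00, 123.88)

Intrinsics K: fx=482.1, fy=730.6, cx=329.2, cy=242.3
Marker side s = 0.203 m; corners in marker frame (Z=0):
  M0 = (-0.1015, +0.1015, 0)
  M1 = (+0.1015, +0.1015, 0)
  M2 = (+0.1015, -0.1015, 0)
  M3 = (-0.1015, -0.1015, 0)
rvec = (-0.3149, 0.3428, 0.0707), |rvec| = θ = 0.47082 rad = 26.976°
Rodrigues: sinθ=0.45362, 1−cosθ=0.10880; R = I + sinθ·[k]× + (1−cosθ)·[k]×²:
    [+0.93987 -0.12110 +0.31935]
    [+0.01513 +0.94887 +0.31529]
    [-0.34120 -0.29150 +0.89365]
t = (-0.4373, -0.1013, 1.1644) m
M0: Pc = R·M0+t = (-0.54499, -0.00653, +1.16944); u = 482.1·(-0.54499)/1.16944 + 329.2 = 104.5303, v = 730.6·(-0.00653)/1.16944 + 242.3 = 238.2235
M1: Pc = R·M1+t = (-0.35420, -0.00345, +1.10018); u = 482.1·(-0.35420)/1.10018 + 329.2 = 173.9915, v = 730.6·(-0.00345)/1.10018 + 242.3 = 240.0068
M2: Pc = R·M2+t = (-0.32961, -0.19607, +1.15936); u = 482.1·(-0.32961)/1.15936 + 329.2 = 192.1361, v = 730.6·(-0.19607)/1.15936 + 242.3 = 118.7380
M3: Pc = R·M3+t = (-0.52040, -0.19915, +1.22862); u = 482.1·(-0.52040)/1.22862 + 329.2 = 124.9974, v = 730.6·(-0.19915)/1.22862 + 242.3 = 123.8771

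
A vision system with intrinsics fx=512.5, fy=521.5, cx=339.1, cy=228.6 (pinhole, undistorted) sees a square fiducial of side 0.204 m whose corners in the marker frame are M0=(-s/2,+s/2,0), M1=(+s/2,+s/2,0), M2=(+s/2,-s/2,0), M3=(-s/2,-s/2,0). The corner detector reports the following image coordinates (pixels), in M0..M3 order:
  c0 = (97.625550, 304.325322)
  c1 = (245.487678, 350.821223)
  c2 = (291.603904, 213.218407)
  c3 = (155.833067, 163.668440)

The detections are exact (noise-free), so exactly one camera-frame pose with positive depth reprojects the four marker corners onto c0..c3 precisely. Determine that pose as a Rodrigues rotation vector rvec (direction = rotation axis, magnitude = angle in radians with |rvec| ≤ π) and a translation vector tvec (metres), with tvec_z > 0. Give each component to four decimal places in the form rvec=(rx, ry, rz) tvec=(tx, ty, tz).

Intrinsics K: fx=512.5, fy=521.5, cx=339.1, cy=228.6
Marker side s = 0.204 m; corners in marker frame (Z=0):
  M0 = (-0.1020, +0.1020, 0)
  M1 = (+0.1020, +0.1020, 0)
  M2 = (+0.1020, -0.1020, 0)
  M3 = (-0.1020, -0.1020, 0)
Detected image corners:
  c0 = (97.625550, 304.325322) px
  c1 = (245.487678, 350.821223) px
  c2 = (291.603904, 213.218407) px
  c3 = (155.833067, 163.668440) px
Planar DLT: solve 8×8 A·h = b for H (H[2,2]=1):
  H  [+738.33394 -321.37460 +200.14712]
  H  [+293.32512 +595.21485 +256.17343]
  H  [+0.22349 -0.33574 +1.00000]
B = K⁻¹H; ‖b₁‖=1.391754, ‖b₂‖=1.391754; λ = 2/(‖b₁‖+‖b₂‖) = 0.718518, sign → tz>0 ⇒ λ=+0.718518
r₁ = λ·B[:,0] = (+0.92888,+0.33375,+0.16058); r₂ = λ·B[:,1] = (-0.29095,+0.92583,-0.24123)
r₃ = r₁×r₂ = (-0.22918,+0.17736,+0.95709); SVD([r₁ r₂ r₃]) → R = UVᵀ:
  R  [+0.92888 -0.29095 -0.22918]
  R  [+0.33375 +0.92583 +0.17736]
  R  [+0.16058 -0.24123 +0.95709]
t = (-0.19481, +0.03799, +0.71852) m
tr R = 2.811800; θ = arccos((tr R − 1)/2) = 0.437297 rad = 25.055°
axis k = ((R−Rᵀ)₃₂, (R−Rᵀ)₁₃, (R−Rᵀ)₂₁) / (2 sinθ) = (-0.494216, -0.460178, +0.737555)
rvec = θ·k = (-0.216119, -0.201235, +0.322530)

rvec=(-0.2161, -0.2012, 0.3225) tvec=(-0.1948, 0.0380, 0.7185)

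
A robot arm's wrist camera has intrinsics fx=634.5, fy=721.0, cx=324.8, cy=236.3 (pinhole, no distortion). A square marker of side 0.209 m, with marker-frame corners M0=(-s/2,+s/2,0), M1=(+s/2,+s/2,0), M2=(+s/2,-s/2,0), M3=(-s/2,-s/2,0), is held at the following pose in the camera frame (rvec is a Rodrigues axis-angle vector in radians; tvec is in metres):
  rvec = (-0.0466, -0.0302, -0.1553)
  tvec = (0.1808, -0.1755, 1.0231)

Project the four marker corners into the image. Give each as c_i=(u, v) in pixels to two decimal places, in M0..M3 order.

Intrinsics K: fx=634.5, fy=721.0, cx=324.8, cy=236.3
Marker side s = 0.209 m; corners in marker frame (Z=0):
  M0 = (-0.1045, +0.1045, 0)
  M1 = (+0.1045, +0.1045, 0)
  M2 = (+0.1045, -0.1045, 0)
  M3 = (-0.1045, -0.1045, 0)
rvec = (-0.0466, -0.0302, -0.1553), |rvec| = θ = 0.16493 rad = 9.450°
Rodrigues: sinθ=0.16418, 1−cosθ=0.01357; R = I + sinθ·[k]× + (1−cosθ)·[k]×²:
    [+0.98751 +0.15530 -0.02645]
    [-0.15389 +0.98688 +0.04873]
    [+0.03367 -0.04405 +0.99846]
t = (0.1808, -0.1755, 1.0231) m
M0: Pc = R·M0+t = (+0.09383, -0.05629, +1.01498); u = 634.5·(+0.09383)/1.01498 + 324.8 = 383.4588, v = 721.0·(-0.05629)/1.01498 + 236.3 = 196.3149
M1: Pc = R·M1+t = (+0.30022, -0.08845, +1.02202); u = 634.5·(+0.30022)/1.02202 + 324.8 = 511.1886, v = 721.0·(-0.08845)/1.02202 + 236.3 = 173.8995
M2: Pc = R·M2+t = (+0.26777, -0.29471, +1.03122); u = 634.5·(+0.26777)/1.03122 + 324.8 = 489.5538, v = 721.0·(-0.29471)/1.03122 + 236.3 = 30.2464
M3: Pc = R·M3+t = (+0.06138, -0.26255, +1.02418); u = 634.5·(+0.06138)/1.02418 + 324.8 = 362.8236, v = 721.0·(-0.26255)/1.02418 + 236.3 = 51.4732

c0=(383.46, 196.31) c1=(511.19, 173.90) c2=(489.55, 30.25) c3=(362.82, 51.47)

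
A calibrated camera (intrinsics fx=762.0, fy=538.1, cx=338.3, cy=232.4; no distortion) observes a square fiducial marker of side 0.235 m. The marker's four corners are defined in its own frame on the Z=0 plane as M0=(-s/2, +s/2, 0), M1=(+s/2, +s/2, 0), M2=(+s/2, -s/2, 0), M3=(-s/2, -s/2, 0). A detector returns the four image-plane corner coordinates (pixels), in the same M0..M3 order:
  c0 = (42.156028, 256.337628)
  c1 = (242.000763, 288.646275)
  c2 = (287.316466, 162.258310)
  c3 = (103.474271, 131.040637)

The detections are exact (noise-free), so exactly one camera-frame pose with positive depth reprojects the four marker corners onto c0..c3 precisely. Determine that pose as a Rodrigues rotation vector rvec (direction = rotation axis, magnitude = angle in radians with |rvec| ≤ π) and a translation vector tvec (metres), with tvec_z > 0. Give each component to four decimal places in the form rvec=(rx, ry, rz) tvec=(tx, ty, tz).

Intrinsics K: fx=762.0, fy=538.1, cx=338.3, cy=232.4
Marker side s = 0.235 m; corners in marker frame (Z=0):
  M0 = (-0.1175, +0.1175, 0)
  M1 = (+0.1175, +0.1175, 0)
  M2 = (+0.1175, -0.1175, 0)
  M3 = (-0.1175, -0.1175, 0)
Detected image corners:
  c0 = (42.156028, 256.337628) px
  c1 = (242.000763, 288.646275) px
  c2 = (287.316466, 162.258310) px
  c3 = (103.474271, 131.040637) px
Planar DLT: solve 8×8 A·h = b for H (H[2,2]=1):
  H  [+823.29963 -284.26838 +170.36091]
  H  [+145.38999 +463.99335 +207.13953]
  H  [+0.04925 -0.34127 +1.00000]
B = K⁻¹H; ‖b₁‖=1.088569, ‖b₂‖=1.088569; λ = 2/(‖b₁‖+‖b₂‖) = 0.918637, sign → tz>0 ⇒ λ=+0.918637
r₁ = λ·B[:,0] = (+0.97245,+0.22867,+0.04524); r₂ = λ·B[:,1] = (-0.20352,+0.92752,-0.31350)
r₃ = r₁×r₂ = (-0.11365,+0.29566,+0.94851); SVD([r₁ r₂ r₃]) → R = UVᵀ:
  R  [+0.97245 -0.20352 -0.11365]
  R  [+0.22867 +0.92752 +0.29566]
  R  [+0.04524 -0.31350 +0.94851]
t = (-0.20246, -0.04312, +0.91864) m
tr R = 2.848483; θ = arccos((tr R − 1)/2) = 0.391752 rad = 22.446°
axis k = ((R−Rᵀ)₃₂, (R−Rᵀ)₁₃, (R−Rᵀ)₂₁) / (2 sinθ) = (-0.797732, -0.208075, +0.565976)
rvec = θ·k = (-0.312513, -0.081514, +0.221722)

rvec=(-0.3125, -0.0815, 0.2217) tvec=(-0.2025, -0.0431, 0.9186)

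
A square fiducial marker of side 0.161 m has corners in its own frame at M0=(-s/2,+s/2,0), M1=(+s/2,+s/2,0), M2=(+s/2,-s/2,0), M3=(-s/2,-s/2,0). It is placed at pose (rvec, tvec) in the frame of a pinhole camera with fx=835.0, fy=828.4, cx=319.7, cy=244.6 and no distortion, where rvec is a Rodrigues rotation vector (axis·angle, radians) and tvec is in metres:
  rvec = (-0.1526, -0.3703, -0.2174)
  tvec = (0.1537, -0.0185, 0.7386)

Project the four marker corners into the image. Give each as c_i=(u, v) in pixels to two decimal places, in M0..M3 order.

Intrinsics K: fx=835.0, fy=828.4, cx=319.7, cy=244.6
Marker side s = 0.161 m; corners in marker frame (Z=0):
  M0 = (-0.0805, +0.0805, 0)
  M1 = (+0.0805, +0.0805, 0)
  M2 = (+0.0805, -0.0805, 0)
  M3 = (-0.0805, -0.0805, 0)
rvec = (-0.1526, -0.3703, -0.2174), |rvec| = θ = 0.45571 rad = 26.110°
Rodrigues: sinθ=0.44010, 1−cosθ=0.10205; R = I + sinθ·[k]× + (1−cosθ)·[k]×²:
    [+0.90939 +0.23772 -0.34131]
    [-0.18218 +0.96533 +0.18693]
    [+0.37392 -0.10781 +0.92117]
t = (0.1537, -0.0185, 0.7386) m
M0: Pc = R·M0+t = (+0.09963, +0.07388, +0.69982); u = 835.0·(+0.09963)/0.69982 + 319.7 = 438.5754, v = 828.4·(+0.07388)/0.69982 + 244.6 = 332.0483
M1: Pc = R·M1+t = (+0.24604, +0.04454, +0.76002); u = 835.0·(+0.24604)/0.76002 + 319.7 = 590.0155, v = 828.4·(+0.04454)/0.76002 + 244.6 = 293.1508
M2: Pc = R·M2+t = (+0.20777, -0.11088, +0.77738); u = 835.0·(+0.20777)/0.77738 + 319.7 = 542.8697, v = 828.4·(-0.11088)/0.77738 + 244.6 = 126.4480
M3: Pc = R·M3+t = (+0.06136, -0.08154, +0.71718); u = 835.0·(+0.06136)/0.71718 + 319.7 = 391.1374, v = 828.4·(-0.08154)/0.71718 + 244.6 = 150.4108

c0=(438.58, 332.05) c1=(590.02, 293.15) c2=(542.87, 126.45) c3=(391.14, 150.41)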